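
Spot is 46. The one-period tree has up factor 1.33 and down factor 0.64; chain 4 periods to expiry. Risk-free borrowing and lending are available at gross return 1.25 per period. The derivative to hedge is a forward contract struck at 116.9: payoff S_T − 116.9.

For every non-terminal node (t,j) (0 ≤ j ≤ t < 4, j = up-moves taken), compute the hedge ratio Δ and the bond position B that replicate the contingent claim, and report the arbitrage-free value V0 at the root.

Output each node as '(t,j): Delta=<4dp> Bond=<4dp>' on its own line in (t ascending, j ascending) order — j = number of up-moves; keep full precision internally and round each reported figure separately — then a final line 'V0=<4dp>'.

(0,0): Delta=1.0000 Bond=-47.8822
(1,0): Delta=1.0000 Bond=-59.8528
(1,1): Delta=1.0000 Bond=-59.8528
(2,0): Delta=1.0000 Bond=-74.8160
(2,1): Delta=1.0000 Bond=-74.8160
(2,2): Delta=1.0000 Bond=-74.8160
(3,0): Delta=1.0000 Bond=-93.5200
(3,1): Delta=1.0000 Bond=-93.5200
(3,2): Delta=1.0000 Bond=-93.5200
(3,3): Delta=1.0000 Bond=-93.5200
V0=-1.8822

No-arbitrage ⇒ martingale measure with p* = (R−d)/(u−d) = 0.8841.
Payoff layer (t=4): V(4,0)=-109.1825, V(4,1)=-100.8620, V(4,2)=-83.5711, V(4,3)=-47.6384, V(4,4)=27.0343
(3,0): S=12.0586. Δ = (V_up−V_dn)/(S_up−S_dn) = (-100.8620−-109.1825)/(16.0380−7.7175) = 1.0000. V = [p*·-100.8620 + (1−p*)·-109.1825]/1.25 = -81.4614. B = V − Δ·S = -93.5200.
(3,1): S=25.0593. Δ = (V_up−V_dn)/(S_up−S_dn) = (-83.5711−-100.8620)/(33.3289−16.0380) = 1.0000. V = [p*·-83.5711 + (1−p*)·-100.8620]/1.25 = -68.4607. B = V − Δ·S = -93.5200.
(3,2): S=52.0764. Δ = (V_up−V_dn)/(S_up−S_dn) = (-47.6384−-83.5711)/(69.2616−33.3289) = 1.0000. V = [p*·-47.6384 + (1−p*)·-83.5711]/1.25 = -41.4436. B = V − Δ·S = -93.5200.
(3,3): S=108.2213. Δ = (V_up−V_dn)/(S_up−S_dn) = (27.0343−-47.6384)/(143.9343−69.2616) = 1.0000. V = [p*·27.0343 + (1−p*)·-47.6384]/1.25 = 14.7013. B = V − Δ·S = -93.5200.
(2,0): S=18.8416. Δ = (V_up−V_dn)/(S_up−S_dn) = (-68.4607−-81.4614)/(25.0593−12.0586) = 1.0000. V = [p*·-68.4607 + (1−p*)·-81.4614]/1.25 = -55.9744. B = V − Δ·S = -74.8160.
(2,1): S=39.1552. Δ = (V_up−V_dn)/(S_up−S_dn) = (-41.4436−-68.4607)/(52.0764−25.0593) = 1.0000. V = [p*·-41.4436 + (1−p*)·-68.4607]/1.25 = -35.6608. B = V − Δ·S = -74.8160.
(2,2): S=81.3694. Δ = (V_up−V_dn)/(S_up−S_dn) = (14.7013−-41.4436)/(108.2213−52.0764) = 1.0000. V = [p*·14.7013 + (1−p*)·-41.4436]/1.25 = 6.5534. B = V − Δ·S = -74.8160.
(1,0): S=29.4400. Δ = (V_up−V_dn)/(S_up−S_dn) = (-35.6608−-55.9744)/(39.1552−18.8416) = 1.0000. V = [p*·-35.6608 + (1−p*)·-55.9744]/1.25 = -30.4128. B = V − Δ·S = -59.8528.
(1,1): S=61.1800. Δ = (V_up−V_dn)/(S_up−S_dn) = (6.5534−-35.6608)/(81.3694−39.1552) = 1.0000. V = [p*·6.5534 + (1−p*)·-35.6608]/1.25 = 1.3272. B = V − Δ·S = -59.8528.
(0,0): S=46.0000. Δ = (V_up−V_dn)/(S_up−S_dn) = (1.3272−-30.4128)/(61.1800−29.4400) = 1.0000. V = [p*·1.3272 + (1−p*)·-30.4128]/1.25 = -1.8822. B = V − Δ·S = -47.8822.
Each (Δ,B) replicates both successor values, so the strategy is self-financing and V0 is arbitrage-free.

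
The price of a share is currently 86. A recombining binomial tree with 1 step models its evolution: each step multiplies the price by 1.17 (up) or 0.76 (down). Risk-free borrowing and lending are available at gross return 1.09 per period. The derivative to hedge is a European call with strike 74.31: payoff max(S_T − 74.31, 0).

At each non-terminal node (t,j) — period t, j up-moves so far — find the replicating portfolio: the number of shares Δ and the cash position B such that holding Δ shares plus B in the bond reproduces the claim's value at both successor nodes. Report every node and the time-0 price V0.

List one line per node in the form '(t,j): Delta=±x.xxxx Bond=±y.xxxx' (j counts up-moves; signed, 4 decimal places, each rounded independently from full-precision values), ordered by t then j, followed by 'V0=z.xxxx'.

(0,0): Delta=0.7462 Bond=-44.7429
V0=19.4278

Under the risk-neutral measure, an up-move has probability p* = (R−d)/(u−d) = 0.8049 and values discount at R = 1.09.
At expiry t=1: V(1,0)=0.0000, V(1,1)=26.3100
Node (0,0) S=86.0000: V=(p*·26.3100+(1−p*)·0.0000)/1.09=19.4278; Δ=(26.3100−0.0000)/(100.6200−65.3600)=0.7462; B=V−Δ·S=-44.7429
Root portfolio cost Δ·86+B reproduces V0=19.4278.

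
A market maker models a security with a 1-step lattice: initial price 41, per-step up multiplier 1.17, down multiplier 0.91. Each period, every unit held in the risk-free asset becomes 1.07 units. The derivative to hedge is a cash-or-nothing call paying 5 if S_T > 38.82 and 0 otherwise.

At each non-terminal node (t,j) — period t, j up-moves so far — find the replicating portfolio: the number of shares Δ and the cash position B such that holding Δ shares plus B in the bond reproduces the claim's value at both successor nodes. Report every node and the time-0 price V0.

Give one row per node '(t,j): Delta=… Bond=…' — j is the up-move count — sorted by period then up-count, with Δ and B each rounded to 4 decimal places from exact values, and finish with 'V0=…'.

No-arbitrage ⇒ martingale measure with p* = (R−d)/(u−d) = 0.6154.
At expiry t=1: V(1,0)=0.0000, V(1,1)=5.0000
Node (0,0) S=41.0000: V=(p*·5.0000+(1−p*)·0.0000)/1.07=2.8756; Δ=(5.0000−0.0000)/(47.9700−37.3100)=0.4690; B=V−Δ·S=-16.3551
Root portfolio cost Δ·41+B reproduces V0=2.8756.

(0,0): Delta=0.4690 Bond=-16.3551
V0=2.8756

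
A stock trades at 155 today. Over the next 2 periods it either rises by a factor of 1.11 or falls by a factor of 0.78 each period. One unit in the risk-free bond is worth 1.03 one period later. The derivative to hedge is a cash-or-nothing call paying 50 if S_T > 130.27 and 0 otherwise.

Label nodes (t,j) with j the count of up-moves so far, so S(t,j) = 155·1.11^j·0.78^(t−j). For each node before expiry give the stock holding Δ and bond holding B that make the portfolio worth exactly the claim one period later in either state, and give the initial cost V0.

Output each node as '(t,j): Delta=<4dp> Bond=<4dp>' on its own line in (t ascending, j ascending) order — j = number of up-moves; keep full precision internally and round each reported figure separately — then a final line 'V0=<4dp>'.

Risk-neutral probability p* = (R−d)/(u−d) = (1.03−0.78)/(1.11−0.78) = 0.7576.
Payoff layer (t=2): V(2,0)=0.0000, V(2,1)=50.0000, V(2,2)=50.0000
Node (1,0) S=120.9000: V=(p*·50.0000+(1−p*)·0.0000)/1.03=36.7755; Δ=(50.0000−0.0000)/(134.1990−94.3020)=1.2532; B=V−Δ·S=-114.7396
Node (1,1) S=172.0500: V=(p*·50.0000+(1−p*)·50.0000)/1.03=48.5437; Δ=(50.0000−50.0000)/(190.9755−134.1990)=0.0000; B=V−Δ·S=48.5437
Node (0,0) S=155.0000: V=(p*·48.5437+(1−p*)·36.7755)/1.03=44.3600; Δ=(48.5437−36.7755)/(172.0500−120.9000)=0.2301; B=V−Δ·S=8.6989
Root portfolio cost Δ·155+B reproduces V0=44.3600.

(0,0): Delta=0.2301 Bond=8.6989
(1,0): Delta=1.2532 Bond=-114.7396
(1,1): Delta=0.0000 Bond=48.5437
V0=44.3600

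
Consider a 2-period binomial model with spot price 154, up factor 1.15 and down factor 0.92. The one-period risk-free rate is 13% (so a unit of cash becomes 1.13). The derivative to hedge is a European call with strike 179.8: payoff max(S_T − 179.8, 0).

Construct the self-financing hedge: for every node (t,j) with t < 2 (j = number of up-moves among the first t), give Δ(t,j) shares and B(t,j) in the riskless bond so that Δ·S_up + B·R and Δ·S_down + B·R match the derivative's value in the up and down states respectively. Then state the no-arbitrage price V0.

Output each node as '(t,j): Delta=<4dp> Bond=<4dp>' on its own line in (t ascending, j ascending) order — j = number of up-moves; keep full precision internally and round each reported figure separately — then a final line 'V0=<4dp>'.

(0,0): Delta=0.5444 Bond=-68.2584
(1,0): Delta=0.0000 Bond=0.0000
(1,1): Delta=0.5859 Bond=-84.4779
V0=15.5807

Risk-neutral probability p* = (R−d)/(u−d) = (1.13−0.92)/(1.15−0.92) = 0.9130.
Terminal payoffs: V(2,0)=0.0000, V(2,1)=0.0000, V(2,2)=23.8650
  t=1,j=0: stock 141.6800 → up 162.9320 (V=0.0000), down 130.3456 (V=0.0000). Price 0.0000; hedge Δ=0.0000, bond B=0.0000.
  t=1,j=1: stock 177.1000 → up 203.6650 (V=23.8650), down 162.9320 (V=0.0000). Price 19.2830; hedge Δ=0.5859, bond B=-84.4779.
  t=0,j=0: stock 154.0000 → up 177.1000 (V=19.2830), down 141.6800 (V=0.0000). Price 15.5807; hedge Δ=0.5444, bond B=-68.2584.
The time-0 hedge costs 15.5807, which is the no-arbitrage price.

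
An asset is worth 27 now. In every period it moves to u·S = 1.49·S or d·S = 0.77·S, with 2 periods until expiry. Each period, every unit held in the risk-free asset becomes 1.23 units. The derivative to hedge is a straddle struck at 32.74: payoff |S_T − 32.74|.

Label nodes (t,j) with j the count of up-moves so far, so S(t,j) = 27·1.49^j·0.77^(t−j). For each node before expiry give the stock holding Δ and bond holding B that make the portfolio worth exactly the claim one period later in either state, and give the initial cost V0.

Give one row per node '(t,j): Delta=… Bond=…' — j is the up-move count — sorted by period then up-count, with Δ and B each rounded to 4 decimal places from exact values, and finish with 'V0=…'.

(0,0): Delta=0.4537 Bond=-2.9300
(1,0): Delta=-1.0000 Bond=26.6179
(1,1): Delta=0.8783 Bond=-20.6858
V0=9.3191

Risk-neutral probability p* = (R−d)/(u−d) = (1.23−0.77)/(1.49−0.77) = 0.6389.
At expiry t=2: V(2,0)=16.7317, V(2,1)=1.7629, V(2,2)=27.2027
  t=1,j=0: stock 20.7900 → up 30.9771 (V=1.7629), down 16.0083 (V=16.7317). Price 5.8279; hedge Δ=-1.0000, bond B=26.6179.
  t=1,j=1: stock 40.2300 → up 59.9427 (V=27.2027), down 30.9771 (V=1.7629). Price 14.6472; hedge Δ=0.8783, bond B=-20.6858.
  t=0,j=0: stock 27.0000 → up 40.2300 (V=14.6472), down 20.7900 (V=5.8279). Price 9.3191; hedge Δ=0.4537, bond B=-2.9300.
Each (Δ,B) replicates both successor values, so the strategy is self-financing and V0 is arbitrage-free.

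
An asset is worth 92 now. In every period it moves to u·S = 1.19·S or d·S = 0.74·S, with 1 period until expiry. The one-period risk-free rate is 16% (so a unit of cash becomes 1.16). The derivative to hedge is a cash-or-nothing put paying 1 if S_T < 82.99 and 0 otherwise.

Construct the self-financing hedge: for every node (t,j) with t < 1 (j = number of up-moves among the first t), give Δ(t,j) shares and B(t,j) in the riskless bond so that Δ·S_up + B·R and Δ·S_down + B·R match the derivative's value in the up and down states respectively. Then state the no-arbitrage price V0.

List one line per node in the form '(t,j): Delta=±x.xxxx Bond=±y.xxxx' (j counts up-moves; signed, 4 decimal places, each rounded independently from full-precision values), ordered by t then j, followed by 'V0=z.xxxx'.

(0,0): Delta=-0.0242 Bond=2.2797
V0=0.0575

No-arbitrage ⇒ martingale measure with p* = (R−d)/(u−d) = 0.9333.
At expiry t=1: V(1,0)=1.0000, V(1,1)=0.0000
  t=0,j=0: stock 92.0000 → up 109.4800 (V=0.0000), down 68.0800 (V=1.0000). Price 0.0575; hedge Δ=-0.0242, bond B=2.2797.
Each (Δ,B) replicates both successor values, so the strategy is self-financing and V0 is arbitrage-free.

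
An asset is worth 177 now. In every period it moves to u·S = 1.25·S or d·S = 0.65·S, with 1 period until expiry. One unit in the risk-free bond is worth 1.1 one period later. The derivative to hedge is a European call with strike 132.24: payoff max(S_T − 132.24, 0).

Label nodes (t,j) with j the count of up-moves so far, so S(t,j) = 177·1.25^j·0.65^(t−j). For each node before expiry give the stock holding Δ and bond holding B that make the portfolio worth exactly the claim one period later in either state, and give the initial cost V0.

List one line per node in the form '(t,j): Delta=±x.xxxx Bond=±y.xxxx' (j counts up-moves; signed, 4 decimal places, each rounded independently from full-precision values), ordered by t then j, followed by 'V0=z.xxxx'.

(0,0): Delta=0.8381 Bond=-87.6614
V0=60.6886

Risk-neutral probability p* = (R−d)/(u−d) = (1.1−0.65)/(1.25−0.65) = 0.7500.
At expiry t=1: V(1,0)=0.0000, V(1,1)=89.0100
(0,0): S=177.0000. Δ = (V_up−V_dn)/(S_up−S_dn) = (89.0100−0.0000)/(221.2500−115.0500) = 0.8381. V = [p*·89.0100 + (1−p*)·0.0000]/1.1 = 60.6886. B = V − Δ·S = -87.6614.
Each (Δ,B) replicates both successor values, so the strategy is self-financing and V0 is arbitrage-free.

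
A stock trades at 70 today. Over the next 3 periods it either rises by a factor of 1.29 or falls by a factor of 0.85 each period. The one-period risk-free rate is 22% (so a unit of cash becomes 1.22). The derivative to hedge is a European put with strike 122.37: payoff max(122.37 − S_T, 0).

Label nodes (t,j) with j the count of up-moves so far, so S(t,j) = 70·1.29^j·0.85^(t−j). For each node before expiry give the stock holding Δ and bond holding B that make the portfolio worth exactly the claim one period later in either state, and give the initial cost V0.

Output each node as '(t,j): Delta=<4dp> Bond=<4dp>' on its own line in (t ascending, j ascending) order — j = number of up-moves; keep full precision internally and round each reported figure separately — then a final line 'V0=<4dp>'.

(0,0): Delta=-0.5697 Bond=46.4025
(1,0): Delta=-1.0000 Bond=82.2158
(1,1): Delta=-0.5160 Bond=51.7669
(2,0): Delta=-1.0000 Bond=100.3033
(2,1): Delta=-1.0000 Bond=100.3033
(2,2): Delta=-0.4557 Bond=56.1276
V0=6.5258

Under the risk-neutral measure, an up-move has probability p* = (R−d)/(u−d) = 0.8409 and values discount at R = 1.22.
Terminal values V(3,·): V(3,0)=79.3813, V(3,1)=57.1283, V(3,2)=23.3560, V(3,3)=0.0000
(2,0): S=50.5750. Δ = (V_up−V_dn)/(S_up−S_dn) = (57.1283−79.3813)/(65.2417−42.9887) = -1.0000. V = [p*·57.1283 + (1−p*)·79.3813]/1.22 = 49.7283. B = V − Δ·S = 100.3033.
(2,1): S=76.7550. Δ = (V_up−V_dn)/(S_up−S_dn) = (23.3560−57.1283)/(99.0139−65.2417) = -1.0000. V = [p*·23.3560 + (1−p*)·57.1283]/1.22 = 23.5483. B = V − Δ·S = 100.3033.
(2,2): S=116.4870. Δ = (V_up−V_dn)/(S_up−S_dn) = (0.0000−23.3560)/(150.2682−99.0140) = -0.4557. V = [p*·0.0000 + (1−p*)·23.3560]/1.22 = 3.0457. B = V − Δ·S = 56.1276.
(1,0): S=59.5000. Δ = (V_up−V_dn)/(S_up−S_dn) = (23.5483−49.7283)/(76.7550−50.5750) = -1.0000. V = [p*·23.5483 + (1−p*)·49.7283]/1.22 = 22.7158. B = V − Δ·S = 82.2158.
(1,1): S=90.3000. Δ = (V_up−V_dn)/(S_up−S_dn) = (3.0457−23.5483)/(116.4870−76.7550) = -0.5160. V = [p*·3.0457 + (1−p*)·23.5483]/1.22 = 5.1700. B = V − Δ·S = 51.7669.
(0,0): S=70.0000. Δ = (V_up−V_dn)/(S_up−S_dn) = (5.1700−22.7158)/(90.3000−59.5000) = -0.5697. V = [p*·5.1700 + (1−p*)·22.7158]/1.22 = 6.5258. B = V − Δ·S = 46.4025.
Each (Δ,B) replicates both successor values, so the strategy is self-financing and V0 is arbitrage-free.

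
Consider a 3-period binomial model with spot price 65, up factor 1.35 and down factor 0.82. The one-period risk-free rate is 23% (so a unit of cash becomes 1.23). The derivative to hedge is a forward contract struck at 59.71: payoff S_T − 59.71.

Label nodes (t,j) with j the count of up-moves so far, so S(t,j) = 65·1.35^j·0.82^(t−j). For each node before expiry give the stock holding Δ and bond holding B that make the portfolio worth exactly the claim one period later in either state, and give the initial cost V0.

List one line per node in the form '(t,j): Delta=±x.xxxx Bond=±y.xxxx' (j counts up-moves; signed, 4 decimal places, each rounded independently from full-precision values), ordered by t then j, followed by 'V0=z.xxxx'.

(0,0): Delta=1.0000 Bond=-32.0872
(1,0): Delta=1.0000 Bond=-39.4672
(1,1): Delta=1.0000 Bond=-39.4672
(2,0): Delta=1.0000 Bond=-48.5447
(2,1): Delta=1.0000 Bond=-48.5447
(2,2): Delta=1.0000 Bond=-48.5447
V0=32.9128

No-arbitrage ⇒ martingale measure with p* = (R−d)/(u−d) = 0.7736.
At expiry t=3: V(3,0)=-23.8711, V(3,1)=-0.7069, V(3,2)=37.4293, V(3,3)=100.2144
Node (2,0) S=43.7060: V=(p*·-0.7069+(1−p*)·-23.8711)/1.23=-4.8387; Δ=(-0.7069−-23.8711)/(59.0031−35.8389)=1.0000; B=V−Δ·S=-48.5447
Node (2,1) S=71.9550: V=(p*·37.4293+(1−p*)·-0.7069)/1.23=23.4103; Δ=(37.4293−-0.7069)/(97.1393−59.0031)=1.0000; B=V−Δ·S=-48.5447
Node (2,2) S=118.4625: V=(p*·100.2144+(1−p*)·37.4293)/1.23=69.9178; Δ=(100.2144−37.4293)/(159.9244−97.1393)=1.0000; B=V−Δ·S=-48.5447
Node (1,0) S=53.3000: V=(p*·23.4103+(1−p*)·-4.8387)/1.23=13.8328; Δ=(23.4103−-4.8387)/(71.9550−43.7060)=1.0000; B=V−Δ·S=-39.4672
Node (1,1) S=87.7500: V=(p*·69.9178+(1−p*)·23.4103)/1.23=48.2828; Δ=(69.9178−23.4103)/(118.4625−71.9550)=1.0000; B=V−Δ·S=-39.4672
Node (0,0) S=65.0000: V=(p*·48.2828+(1−p*)·13.8328)/1.23=32.9128; Δ=(48.2828−13.8328)/(87.7500−53.3000)=1.0000; B=V−Δ·S=-32.0872
Each (Δ,B) replicates both successor values, so the strategy is self-financing and V0 is arbitrage-free.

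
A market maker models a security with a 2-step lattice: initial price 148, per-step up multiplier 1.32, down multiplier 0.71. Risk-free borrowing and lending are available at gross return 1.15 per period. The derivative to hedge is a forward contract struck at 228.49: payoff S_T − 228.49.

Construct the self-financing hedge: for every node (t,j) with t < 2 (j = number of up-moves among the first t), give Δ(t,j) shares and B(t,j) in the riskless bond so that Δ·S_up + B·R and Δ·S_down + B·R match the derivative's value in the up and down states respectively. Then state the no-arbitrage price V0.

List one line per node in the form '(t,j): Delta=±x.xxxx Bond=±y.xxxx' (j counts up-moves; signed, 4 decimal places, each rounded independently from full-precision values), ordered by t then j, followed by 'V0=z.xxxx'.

(0,0): Delta=1.0000 Bond=-172.7713
(1,0): Delta=1.0000 Bond=-198.6870
(1,1): Delta=1.0000 Bond=-198.6870
V0=-24.7713

Since d<R<u, set p* = (R−d)/(u−d) = 0.7213; price each node as the discounted p*-expectation of its children.
Terminal values V(2,·): V(2,0)=-153.8832, V(2,1)=-89.7844, V(2,2)=29.3852
(1,0): S=105.0800. Δ = (V_up−V_dn)/(S_up−S_dn) = (-89.7844−-153.8832)/(138.7056−74.6068) = 1.0000. V = [p*·-89.7844 + (1−p*)·-153.8832]/1.15 = -93.6070. B = V − Δ·S = -198.6870.
(1,1): S=195.3600. Δ = (V_up−V_dn)/(S_up−S_dn) = (29.3852−-89.7844)/(257.8752−138.7056) = 1.0000. V = [p*·29.3852 + (1−p*)·-89.7844]/1.15 = -3.3270. B = V − Δ·S = -198.6870.
(0,0): S=148.0000. Δ = (V_up−V_dn)/(S_up−S_dn) = (-3.3270−-93.6070)/(195.3600−105.0800) = 1.0000. V = [p*·-3.3270 + (1−p*)·-93.6070]/1.15 = -24.7713. B = V − Δ·S = -172.7713.
Root portfolio cost Δ·148+B reproduces V0=-24.7713.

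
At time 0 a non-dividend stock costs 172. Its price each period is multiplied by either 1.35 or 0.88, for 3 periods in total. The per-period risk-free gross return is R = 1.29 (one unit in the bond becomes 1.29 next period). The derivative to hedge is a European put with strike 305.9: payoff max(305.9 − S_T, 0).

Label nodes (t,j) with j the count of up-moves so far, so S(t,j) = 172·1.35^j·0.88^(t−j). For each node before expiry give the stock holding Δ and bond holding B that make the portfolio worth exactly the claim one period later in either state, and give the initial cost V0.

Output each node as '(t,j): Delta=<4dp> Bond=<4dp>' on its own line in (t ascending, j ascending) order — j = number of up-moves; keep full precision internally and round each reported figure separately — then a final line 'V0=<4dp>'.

The replicating-portfolio and risk-neutral prices coincide; use p* = (1.29−0.88)/(1.35−0.88) = 0.8723 for the latter.
Terminal values V(3,·): V(3,0)=188.6868, V(3,1)=126.0843, V(3,2)=30.0464, V(3,3)=0.0000
Node (2,0) S=133.1968: V=(p*·126.0843+(1−p*)·188.6868)/1.29=103.9350; Δ=(126.0843−188.6868)/(179.8157−117.2132)=-1.0000; B=V−Δ·S=237.1318
Node (2,1) S=204.3360: V=(p*·30.0464+(1−p*)·126.0843)/1.29=32.7958; Δ=(30.0464−126.0843)/(275.8536−179.8157)=-1.0000; B=V−Δ·S=237.1318
Node (2,2) S=313.4700: V=(p*·0.0000+(1−p*)·30.0464)/1.29=2.9734; Δ=(0.0000−30.0464)/(423.1845−275.8536)=-0.2039; B=V−Δ·S=66.9019
Node (1,0) S=151.3600: V=(p*·32.7958+(1−p*)·103.9350)/1.29=32.4631; Δ=(32.7958−103.9350)/(204.3360−133.1968)=-1.0000; B=V−Δ·S=183.8231
Node (1,1) S=232.2000: V=(p*·2.9734+(1−p*)·32.7958)/1.29=5.2562; Δ=(2.9734−32.7958)/(313.4700−204.3360)=-0.2733; B=V−Δ·S=68.7081
Node (0,0) S=172.0000: V=(p*·5.2562+(1−p*)·32.4631)/1.29=6.7670; Δ=(5.2562−32.4631)/(232.2000−151.3600)=-0.3366; B=V−Δ·S=64.6540
Root portfolio cost Δ·172+B reproduces V0=6.7670.

(0,0): Delta=-0.3366 Bond=64.6540
(1,0): Delta=-1.0000 Bond=183.8231
(1,1): Delta=-0.2733 Bond=68.7081
(2,0): Delta=-1.0000 Bond=237.1318
(2,1): Delta=-1.0000 Bond=237.1318
(2,2): Delta=-0.2039 Bond=66.9019
V0=6.7670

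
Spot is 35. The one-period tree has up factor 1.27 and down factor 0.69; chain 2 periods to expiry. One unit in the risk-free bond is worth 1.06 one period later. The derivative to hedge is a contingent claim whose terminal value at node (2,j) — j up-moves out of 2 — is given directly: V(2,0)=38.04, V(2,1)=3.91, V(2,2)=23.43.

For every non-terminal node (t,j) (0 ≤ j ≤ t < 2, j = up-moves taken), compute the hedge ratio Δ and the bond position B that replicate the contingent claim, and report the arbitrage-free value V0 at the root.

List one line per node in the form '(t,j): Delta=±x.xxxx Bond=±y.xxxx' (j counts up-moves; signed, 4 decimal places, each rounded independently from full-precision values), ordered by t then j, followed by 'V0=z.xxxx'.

(0,0): Delta=0.0044 Bond=14.3774
(1,0): Delta=-2.4366 Bond=74.1914
(1,1): Delta=0.7571 Bond=-18.2189
V0=14.5319

The replicating-portfolio and risk-neutral prices coincide; use p* = (1.06−0.69)/(1.27−0.69) = 0.6379 for the latter.
Payoff layer (t=2): V(2,0)=38.0400, V(2,1)=3.9100, V(2,2)=23.4300
Node (1,0) S=24.1500: V=(p*·3.9100+(1−p*)·38.0400)/1.06=15.3466; Δ=(3.9100−38.0400)/(30.6705−16.6635)=-2.4366; B=V−Δ·S=74.1914
Node (1,1) S=44.4500: V=(p*·23.4300+(1−p*)·3.9100)/1.06=15.4362; Δ=(23.4300−3.9100)/(56.4515−30.6705)=0.7571; B=V−Δ·S=-18.2189
Node (0,0) S=35.0000: V=(p*·15.4362+(1−p*)·15.3466)/1.06=14.5319; Δ=(15.4362−15.3466)/(44.4500−24.1500)=0.0044; B=V−Δ·S=14.3774
Root portfolio cost Δ·35+B reproduces V0=14.5319.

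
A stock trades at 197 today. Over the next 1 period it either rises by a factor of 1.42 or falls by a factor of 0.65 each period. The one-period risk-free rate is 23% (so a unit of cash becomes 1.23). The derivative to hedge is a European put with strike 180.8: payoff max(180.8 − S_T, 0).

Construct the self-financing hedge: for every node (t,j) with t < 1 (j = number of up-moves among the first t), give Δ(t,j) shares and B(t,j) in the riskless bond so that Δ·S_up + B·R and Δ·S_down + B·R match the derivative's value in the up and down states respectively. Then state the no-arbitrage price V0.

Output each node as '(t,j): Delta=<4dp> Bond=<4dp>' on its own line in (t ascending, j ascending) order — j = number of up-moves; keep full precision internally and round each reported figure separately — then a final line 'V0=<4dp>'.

Since d<R<u, set p* = (R−d)/(u−d) = 0.7532; price each node as the discounted p*-expectation of its children.
Payoff layer (t=1): V(1,0)=52.7500, V(1,1)=0.0000
Node (0,0) S=197.0000: V=(p*·0.0000+(1−p*)·52.7500)/1.23=10.5823; Δ=(0.0000−52.7500)/(279.7400−128.0500)=-0.3477; B=V−Δ·S=79.0888
Self-financing check: at every node Δ·S+B equals the discounted successor values.

(0,0): Delta=-0.3477 Bond=79.0888
V0=10.5823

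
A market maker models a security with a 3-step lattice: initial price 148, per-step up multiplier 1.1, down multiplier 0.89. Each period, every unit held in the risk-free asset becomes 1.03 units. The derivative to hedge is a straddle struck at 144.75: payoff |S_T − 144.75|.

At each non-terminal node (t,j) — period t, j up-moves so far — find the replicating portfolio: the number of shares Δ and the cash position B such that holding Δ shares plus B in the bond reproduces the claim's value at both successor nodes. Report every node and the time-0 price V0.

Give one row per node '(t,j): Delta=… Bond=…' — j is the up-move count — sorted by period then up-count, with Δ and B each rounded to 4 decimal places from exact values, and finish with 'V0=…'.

Risk-neutral probability p* = (R−d)/(u−d) = (1.03−0.89)/(1.1−0.89) = 0.6667.
Terminal values V(3,·): V(3,0)=40.4146, V(3,1)=15.7961, V(3,2)=14.6312, V(3,3)=52.2380
  t=2,j=0: stock 117.2308 → up 128.9539 (V=15.7961), down 104.3354 (V=40.4146). Price 23.3032; hedge Δ=-1.0000, bond B=140.5340.
  t=2,j=1: stock 144.8920 → up 159.3812 (V=14.6312), down 128.9539 (V=15.7961). Price 14.5820; hedge Δ=-0.0383, bond B=20.1293.
  t=2,j=2: stock 179.0800 → up 196.9880 (V=52.2380), down 159.3812 (V=14.6312). Price 38.5460; hedge Δ=1.0000, bond B=-140.5340.
  t=1,j=0: stock 131.7200 → up 144.8920 (V=14.5820), down 117.2308 (V=23.3032). Price 16.9797; hedge Δ=-0.3153, bond B=58.5089.
  t=1,j=1: stock 162.8000 → up 179.0800 (V=38.5460), down 144.8920 (V=14.5820). Price 29.6680; hedge Δ=0.7009, bond B=-84.4462.
  t=0,j=0: stock 148.0000 → up 162.8000 (V=29.6680), down 131.7200 (V=16.9797). Price 24.6976; hedge Δ=0.4082, bond B=-35.7228.
Self-financing check: at every node Δ·S+B equals the discounted successor values.

(0,0): Delta=0.4082 Bond=-35.7228
(1,0): Delta=-0.3153 Bond=58.5089
(1,1): Delta=0.7009 Bond=-84.4462
(2,0): Delta=-1.0000 Bond=140.5340
(2,1): Delta=-0.0383 Bond=20.1293
(2,2): Delta=1.0000 Bond=-140.5340
V0=24.6976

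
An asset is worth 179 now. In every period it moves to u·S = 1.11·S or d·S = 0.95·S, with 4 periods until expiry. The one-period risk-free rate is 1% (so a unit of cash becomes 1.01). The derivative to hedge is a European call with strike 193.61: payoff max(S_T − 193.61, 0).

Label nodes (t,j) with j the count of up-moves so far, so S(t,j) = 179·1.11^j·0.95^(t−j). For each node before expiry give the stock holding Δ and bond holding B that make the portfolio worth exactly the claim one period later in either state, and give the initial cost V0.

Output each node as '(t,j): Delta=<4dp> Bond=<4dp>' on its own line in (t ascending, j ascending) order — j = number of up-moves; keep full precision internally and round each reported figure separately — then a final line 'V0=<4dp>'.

(0,0): Delta=0.4505 Bond=-72.4912
(1,0): Delta=0.2616 Bond=-41.1012
(1,1): Delta=0.7198 Bond=-126.7409
(2,0): Delta=0.0780 Bond=-11.8578
(2,1): Delta=0.5234 Bond=-90.9362
(2,2): Delta=1.0000 Bond=-189.7951
(3,0): Delta=0.0000 Bond=0.0000
(3,1): Delta=0.1894 Bond=-31.9371
(3,2): Delta=1.0000 Bond=-191.6931
(3,3): Delta=1.0000 Bond=-191.6931
V0=8.1407

No-arbitrage ⇒ martingale measure with p* = (R−d)/(u−d) = 0.3750.
At expiry t=4: V(4,0)=0.0000, V(4,1)=0.0000, V(4,2)=5.4327, V(4,3)=38.9557, V(4,4)=78.1246
Node (3,0) S=153.4701: V=(p*·0.0000+(1−p*)·0.0000)/1.01=0.0000; Δ=(0.0000−0.0000)/(170.3518−145.7966)=0.0000; B=V−Δ·S=0.0000
Node (3,1) S=179.3177: V=(p*·5.4327+(1−p*)·0.0000)/1.01=2.0171; Δ=(5.4327−0.0000)/(199.0427−170.3518)=0.1894; B=V−Δ·S=-31.9371
Node (3,2) S=209.5186: V=(p*·38.9557+(1−p*)·5.4327)/1.01=17.8255; Δ=(38.9557−5.4327)/(232.5657−199.0427)=1.0000; B=V−Δ·S=-191.6931
Node (3,3) S=244.8059: V=(p*·78.1246+(1−p*)·38.9557)/1.01=53.1129; Δ=(78.1246−38.9557)/(271.7346−232.5657)=1.0000; B=V−Δ·S=-191.6931
Node (2,0) S=161.5475: V=(p*·2.0171+(1−p*)·0.0000)/1.01=0.7489; Δ=(2.0171−0.0000)/(179.3177−153.4701)=0.0780; B=V−Δ·S=-11.8578
Node (2,1) S=188.7555: V=(p*·17.8255+(1−p*)·2.0171)/1.01=7.8666; Δ=(17.8255−2.0171)/(209.5186−179.3177)=0.5234; B=V−Δ·S=-90.9362
Node (2,2) S=220.5459: V=(p*·53.1129+(1−p*)·17.8255)/1.01=30.7508; Δ=(53.1129−17.8255)/(244.8059−209.5186)=1.0000; B=V−Δ·S=-189.7951
Node (1,0) S=170.0500: V=(p*·7.8666+(1−p*)·0.7489)/1.01=3.3842; Δ=(7.8666−0.7489)/(188.7555−161.5475)=0.2616; B=V−Δ·S=-41.1012
Node (1,1) S=198.6900: V=(p*·30.7508+(1−p*)·7.8666)/1.01=16.2853; Δ=(30.7508−7.8666)/(220.5459−188.7555)=0.7198; B=V−Δ·S=-126.7409
Node (0,0) S=179.0000: V=(p*·16.2853+(1−p*)·3.3842)/1.01=8.1407; Δ=(16.2853−3.3842)/(198.6900−170.0500)=0.4505; B=V−Δ·S=-72.4912
Root portfolio cost Δ·179+B reproduces V0=8.1407.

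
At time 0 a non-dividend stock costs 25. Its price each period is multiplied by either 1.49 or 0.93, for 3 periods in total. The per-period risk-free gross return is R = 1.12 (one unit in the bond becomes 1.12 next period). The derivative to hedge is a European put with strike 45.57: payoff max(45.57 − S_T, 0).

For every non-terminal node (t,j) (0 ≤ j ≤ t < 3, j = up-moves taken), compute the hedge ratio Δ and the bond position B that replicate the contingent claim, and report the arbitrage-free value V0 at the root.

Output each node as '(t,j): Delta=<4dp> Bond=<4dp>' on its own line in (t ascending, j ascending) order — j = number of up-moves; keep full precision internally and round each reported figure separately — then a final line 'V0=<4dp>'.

Risk-neutral probability p* = (R−d)/(u−d) = (1.12−0.93)/(1.49−0.93) = 0.3393.
Terminal values V(3,·): V(3,0)=25.4611, V(3,1)=13.3525, V(3,2)=0.0000, V(3,3)=0.0000
(2,0): S=21.6225. Δ = (V_up−V_dn)/(S_up−S_dn) = (13.3525−25.4611)/(32.2175−20.1089) = -1.0000. V = [p*·13.3525 + (1−p*)·25.4611]/1.12 = 19.0650. B = V − Δ·S = 40.6875.
(2,1): S=34.6425. Δ = (V_up−V_dn)/(S_up−S_dn) = (0.0000−13.3525)/(51.6173−32.2175) = -0.6883. V = [p*·0.0000 + (1−p*)·13.3525]/1.12 = 7.8769. B = V − Δ·S = 31.7206.
(2,2): S=55.5025. Δ = (V_up−V_dn)/(S_up−S_dn) = (0.0000−0.0000)/(82.6987−51.6173) = 0.0000. V = [p*·0.0000 + (1−p*)·0.0000]/1.12 = 0.0000. B = V − Δ·S = 0.0000.
(1,0): S=23.2500. Δ = (V_up−V_dn)/(S_up−S_dn) = (7.8769−19.0650)/(34.6425−21.6225) = -0.8593. V = [p*·7.8769 + (1−p*)·19.0650]/1.12 = 13.6331. B = V − Δ·S = 33.6118.
(1,1): S=37.2500. Δ = (V_up−V_dn)/(S_up−S_dn) = (0.0000−7.8769)/(55.5025−34.6425) = -0.3776. V = [p*·0.0000 + (1−p*)·7.8769]/1.12 = 4.6468. B = V − Δ·S = 18.7128.
(0,0): S=25.0000. Δ = (V_up−V_dn)/(S_up−S_dn) = (4.6468−13.6331)/(37.2500−23.2500) = -0.6419. V = [p*·4.6468 + (1−p*)·13.6331]/1.12 = 9.4501. B = V − Δ·S = 25.4971.
The time-0 hedge costs 9.4501, which is the no-arbitrage price.

(0,0): Delta=-0.6419 Bond=25.4971
(1,0): Delta=-0.8593 Bond=33.6118
(1,1): Delta=-0.3776 Bond=18.7128
(2,0): Delta=-1.0000 Bond=40.6875
(2,1): Delta=-0.6883 Bond=31.7206
(2,2): Delta=0.0000 Bond=0.0000
V0=9.4501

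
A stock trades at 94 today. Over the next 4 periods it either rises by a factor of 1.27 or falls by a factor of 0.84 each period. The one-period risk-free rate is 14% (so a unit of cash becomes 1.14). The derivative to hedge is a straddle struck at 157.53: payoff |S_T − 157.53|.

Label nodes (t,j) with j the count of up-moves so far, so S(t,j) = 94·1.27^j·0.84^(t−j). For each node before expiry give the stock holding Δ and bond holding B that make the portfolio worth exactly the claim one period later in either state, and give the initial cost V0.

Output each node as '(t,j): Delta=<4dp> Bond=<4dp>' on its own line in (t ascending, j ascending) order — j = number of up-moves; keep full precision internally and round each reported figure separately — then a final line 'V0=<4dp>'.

Since d<R<u, set p* = (R−d)/(u−d) = 0.6977; price each node as the discounted p*-expectation of its children.
Payoff layer (t=4): V(4,0)=110.7301, V(4,1)=86.7730, V(4,2)=50.5521, V(4,3)=4.2103, V(4,4)=87.0060
(3,0): S=55.7142. Δ = (V_up−V_dn)/(S_up−S_dn) = (86.7730−110.7301)/(70.7570−46.7999) = -1.0000. V = [p*·86.7730 + (1−p*)·110.7301]/1.14 = 82.4700. B = V − Δ·S = 138.1842.
(3,1): S=84.2345. Δ = (V_up−V_dn)/(S_up−S_dn) = (50.5521−86.7730)/(106.9779−70.7570) = -1.0000. V = [p*·50.5521 + (1−p*)·86.7730]/1.14 = 53.9497. B = V − Δ·S = 138.1842.
(3,2): S=127.3546. Δ = (V_up−V_dn)/(S_up−S_dn) = (4.2103−50.5521)/(161.7403−106.9779) = -0.8462. V = [p*·4.2103 + (1−p*)·50.5521]/1.14 = 15.9830. B = V − Δ·S = 123.7547.
(3,3): S=192.5480. Δ = (V_up−V_dn)/(S_up−S_dn) = (87.0060−4.2103)/(244.5360−161.7403) = 1.0000. V = [p*·87.0060 + (1−p*)·4.2103]/1.14 = 54.3638. B = V − Δ·S = -138.1842.
(2,0): S=66.3264. Δ = (V_up−V_dn)/(S_up−S_dn) = (53.9497−82.4700)/(84.2345−55.7142) = -1.0000. V = [p*·53.9497 + (1−p*)·82.4700]/1.14 = 54.8878. B = V − Δ·S = 121.2142.
(2,1): S=100.2792. Δ = (V_up−V_dn)/(S_up−S_dn) = (15.9830−53.9497)/(127.3546−84.2345) = -0.8805. V = [p*·15.9830 + (1−p*)·53.9497]/1.14 = 24.0889. B = V − Δ·S = 112.3834.
(2,2): S=151.6126. Δ = (V_up−V_dn)/(S_up−S_dn) = (54.3638−15.9830)/(192.5480−127.3546) = 0.5887. V = [p*·54.3638 + (1−p*)·15.9830]/1.14 = 37.5090. B = V − Δ·S = -51.7486.
(1,0): S=78.9600. Δ = (V_up−V_dn)/(S_up−S_dn) = (24.0889−54.8878)/(100.2792−66.3264) = -0.9071. V = [p*·24.0889 + (1−p*)·54.8878]/1.14 = 29.2984. B = V − Δ·S = 100.9239.
(1,1): S=119.3800. Δ = (V_up−V_dn)/(S_up−S_dn) = (37.5090−24.0889)/(151.6126−100.2792) = 0.2614. V = [p*·37.5090 + (1−p*)·24.0889]/1.14 = 29.3437. B = V − Δ·S = -1.8660.
(0,0): S=94.0000. Δ = (V_up−V_dn)/(S_up−S_dn) = (29.3437−29.2984)/(119.3800−78.9600) = 0.0011. V = [p*·29.3437 + (1−p*)·29.2984]/1.14 = 25.7281. B = V − Δ·S = 25.6228.
Each (Δ,B) replicates both successor values, so the strategy is self-financing and V0 is arbitrage-free.

(0,0): Delta=0.0011 Bond=25.6228
(1,0): Delta=-0.9071 Bond=100.9239
(1,1): Delta=0.2614 Bond=-1.8660
(2,0): Delta=-1.0000 Bond=121.2142
(2,1): Delta=-0.8805 Bond=112.3834
(2,2): Delta=0.5887 Bond=-51.7486
(3,0): Delta=-1.0000 Bond=138.1842
(3,1): Delta=-1.0000 Bond=138.1842
(3,2): Delta=-0.8462 Bond=123.7547
(3,3): Delta=1.0000 Bond=-138.1842
V0=25.7281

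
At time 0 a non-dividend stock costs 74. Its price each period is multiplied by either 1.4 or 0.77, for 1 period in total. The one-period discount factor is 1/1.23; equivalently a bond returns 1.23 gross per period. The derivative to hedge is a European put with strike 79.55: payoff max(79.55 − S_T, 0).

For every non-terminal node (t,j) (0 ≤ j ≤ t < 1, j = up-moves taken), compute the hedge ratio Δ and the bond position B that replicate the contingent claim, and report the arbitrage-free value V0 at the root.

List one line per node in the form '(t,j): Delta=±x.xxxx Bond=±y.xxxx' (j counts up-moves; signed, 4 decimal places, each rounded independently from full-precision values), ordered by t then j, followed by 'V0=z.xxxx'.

(0,0): Delta=-0.4841 Bond=40.7769
V0=4.9515

Under the risk-neutral measure, an up-move has probability p* = (R−d)/(u−d) = 0.7302 and values discount at R = 1.23.
Terminal payoffs: V(1,0)=22.5700, V(1,1)=0.0000
  t=0,j=0: stock 74.0000 → up 103.6000 (V=0.0000), down 56.9800 (V=22.5700). Price 4.9515; hedge Δ=-0.4841, bond B=40.7769.
The time-0 hedge costs 4.9515, which is the no-arbitrage price.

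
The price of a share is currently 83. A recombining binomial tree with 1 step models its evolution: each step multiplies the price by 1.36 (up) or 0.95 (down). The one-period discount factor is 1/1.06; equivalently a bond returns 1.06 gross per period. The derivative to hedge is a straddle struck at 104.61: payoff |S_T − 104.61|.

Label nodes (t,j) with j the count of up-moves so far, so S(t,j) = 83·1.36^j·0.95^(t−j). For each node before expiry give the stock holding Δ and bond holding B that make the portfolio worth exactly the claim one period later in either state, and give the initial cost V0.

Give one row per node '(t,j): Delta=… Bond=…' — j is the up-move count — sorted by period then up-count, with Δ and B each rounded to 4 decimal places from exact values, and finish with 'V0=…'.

Risk-neutral probability p* = (R−d)/(u−d) = (1.06−0.95)/(1.36−0.95) = 0.2683.
Terminal values V(1,·): V(1,0)=25.7600, V(1,1)=8.2700
Node (0,0) S=83.0000: V=(p*·8.2700+(1−p*)·25.7600)/1.06=19.8751; Δ=(8.2700−25.7600)/(112.8800−78.8500)=-0.5140; B=V−Δ·S=62.5336
Self-financing check: at every node Δ·S+B equals the discounted successor values.

(0,0): Delta=-0.5140 Bond=62.5336
V0=19.8751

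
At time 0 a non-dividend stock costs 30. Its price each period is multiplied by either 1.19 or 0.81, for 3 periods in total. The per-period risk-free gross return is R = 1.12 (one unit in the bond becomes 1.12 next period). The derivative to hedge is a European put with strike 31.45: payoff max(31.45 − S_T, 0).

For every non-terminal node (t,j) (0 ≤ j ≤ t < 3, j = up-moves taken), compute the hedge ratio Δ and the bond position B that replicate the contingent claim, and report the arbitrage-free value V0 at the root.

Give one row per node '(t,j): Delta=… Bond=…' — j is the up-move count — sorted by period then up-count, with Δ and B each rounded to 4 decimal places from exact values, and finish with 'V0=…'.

No-arbitrage ⇒ martingale measure with p* = (R−d)/(u−d) = 0.8158.
At expiry t=3: V(3,0)=15.5068, V(3,1)=8.0272, V(3,2)=0.0000, V(3,3)=0.0000
Node (2,0) S=19.6830: V=(p*·8.0272+(1−p*)·15.5068)/1.12=8.3974; Δ=(8.0272−15.5068)/(23.4228−15.9432)=-1.0000; B=V−Δ·S=28.0804
Node (2,1) S=28.9170: V=(p*·0.0000+(1−p*)·8.0272)/1.12=1.3203; Δ=(0.0000−8.0272)/(34.4112−23.4228)=-0.7305; B=V−Δ·S=22.4446
Node (2,2) S=42.4830: V=(p*·0.0000+(1−p*)·0.0000)/1.12=0.0000; Δ=(0.0000−0.0000)/(50.5548−34.4112)=0.0000; B=V−Δ·S=0.0000
Node (1,0) S=24.3000: V=(p*·1.3203+(1−p*)·8.3974)/1.12=2.3428; Δ=(1.3203−8.3974)/(28.9170−19.6830)=-0.7664; B=V−Δ·S=20.9667
Node (1,1) S=35.7000: V=(p*·0.0000+(1−p*)·1.3203)/1.12=0.2171; Δ=(0.0000−1.3203)/(42.4830−28.9170)=-0.0973; B=V−Δ·S=3.6915
Node (0,0) S=30.0000: V=(p*·0.2171+(1−p*)·2.3428)/1.12=0.5435; Δ=(0.2171−2.3428)/(35.7000−24.3000)=-0.1865; B=V−Δ·S=6.1373
Each (Δ,B) replicates both successor values, so the strategy is self-financing and V0 is arbitrage-free.

(0,0): Delta=-0.1865 Bond=6.1373
(1,0): Delta=-0.7664 Bond=20.9667
(1,1): Delta=-0.0973 Bond=3.6915
(2,0): Delta=-1.0000 Bond=28.0804
(2,1): Delta=-0.7305 Bond=22.4446
(2,2): Delta=0.0000 Bond=0.0000
V0=0.5435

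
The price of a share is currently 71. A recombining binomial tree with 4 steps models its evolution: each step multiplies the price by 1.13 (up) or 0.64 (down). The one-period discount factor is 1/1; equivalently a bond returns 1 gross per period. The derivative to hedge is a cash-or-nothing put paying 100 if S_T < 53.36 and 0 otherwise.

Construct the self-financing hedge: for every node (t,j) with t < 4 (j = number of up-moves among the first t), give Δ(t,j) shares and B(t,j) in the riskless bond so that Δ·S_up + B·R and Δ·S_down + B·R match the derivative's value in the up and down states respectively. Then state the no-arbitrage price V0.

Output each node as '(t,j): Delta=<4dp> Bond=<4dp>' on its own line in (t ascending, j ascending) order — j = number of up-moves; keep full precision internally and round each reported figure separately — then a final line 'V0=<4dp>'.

(0,0): Delta=-1.2349 Bond=116.4563
(1,0): Delta=-2.4243 Bond=170.5012
(1,1): Delta=-0.9916 Bond=96.9401
(2,0): Delta=0.0000 Bond=100.0000
(2,1): Delta=-2.9201 Bond=195.9600
(2,2): Delta=-0.5972 Bond=61.1828
(3,0): Delta=0.0000 Bond=100.0000
(3,1): Delta=0.0000 Bond=100.0000
(3,2): Delta=-3.5173 Bond=230.6122
(3,3): Delta=0.0000 Bond=0.0000
V0=28.7794

The replicating-portfolio and risk-neutral prices coincide; use p* = (1−0.64)/(1.13−0.64) = 0.7347 for the latter.
Terminal values V(4,·): V(4,0)=100.0000, V(4,1)=100.0000, V(4,2)=100.0000, V(4,3)=0.0000, V(4,4)=0.0000
(3,0): S=18.6122. Δ = (V_up−V_dn)/(S_up−S_dn) = (100.0000−100.0000)/(21.0318−11.9118) = 0.0000. V = [p*·100.0000 + (1−p*)·100.0000]/1 = 100.0000. B = V − Δ·S = 100.0000.
(3,1): S=32.8622. Δ = (V_up−V_dn)/(S_up−S_dn) = (100.0000−100.0000)/(37.1343−21.0318) = 0.0000. V = [p*·100.0000 + (1−p*)·100.0000]/1 = 100.0000. B = V − Δ·S = 100.0000.
(3,2): S=58.0223. Δ = (V_up−V_dn)/(S_up−S_dn) = (0.0000−100.0000)/(65.5652−37.1343) = -3.5173. V = [p*·0.0000 + (1−p*)·100.0000]/1 = 26.5306. B = V − Δ·S = 230.6122.
(3,3): S=102.4457. Δ = (V_up−V_dn)/(S_up−S_dn) = (0.0000−0.0000)/(115.7636−65.5652) = 0.0000. V = [p*·0.0000 + (1−p*)·0.0000]/1 = 0.0000. B = V − Δ·S = 0.0000.
(2,0): S=29.0816. Δ = (V_up−V_dn)/(S_up−S_dn) = (100.0000−100.0000)/(32.8622−18.6122) = 0.0000. V = [p*·100.0000 + (1−p*)·100.0000]/1 = 100.0000. B = V − Δ·S = 100.0000.
(2,1): S=51.3472. Δ = (V_up−V_dn)/(S_up−S_dn) = (26.5306−100.0000)/(58.0223−32.8622) = -2.9201. V = [p*·26.5306 + (1−p*)·100.0000]/1 = 46.0225. B = V − Δ·S = 195.9600.
(2,2): S=90.6599. Δ = (V_up−V_dn)/(S_up−S_dn) = (0.0000−26.5306)/(102.4457−58.0223) = -0.5972. V = [p*·0.0000 + (1−p*)·26.5306]/1 = 7.0387. B = V − Δ·S = 61.1828.
(1,0): S=45.4400. Δ = (V_up−V_dn)/(S_up−S_dn) = (46.0225−100.0000)/(51.3472−29.0816) = -2.4243. V = [p*·46.0225 + (1−p*)·100.0000]/1 = 60.3431. B = V − Δ·S = 170.5012.
(1,1): S=80.2300. Δ = (V_up−V_dn)/(S_up−S_dn) = (7.0387−46.0225)/(90.6599−51.3472) = -0.9916. V = [p*·7.0387 + (1−p*)·46.0225]/1 = 17.3814. B = V − Δ·S = 96.9401.
(0,0): S=71.0000. Δ = (V_up−V_dn)/(S_up−S_dn) = (17.3814−60.3431)/(80.2300−45.4400) = -1.2349. V = [p*·17.3814 + (1−p*)·60.3431]/1 = 28.7794. B = V − Δ·S = 116.4563.
Root portfolio cost Δ·71+B reproduces V0=28.7794.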